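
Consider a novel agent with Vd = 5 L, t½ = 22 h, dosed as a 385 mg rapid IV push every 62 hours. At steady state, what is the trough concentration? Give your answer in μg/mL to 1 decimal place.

12.7 μg/mL

τ/t½ = 62/22 ≈ 2.8182, so fraction remaining f = (1/2)^(62/22) ≈ 0.1418.
Accumulation ratio R = 1/(1 − f) ≈ 1/0.8582 ≈ 1.1652.
Each bolus raises the concentration by D/Vd = 385/5 ≈ 77.000 μg/mL.
Steady-state peak Cmax,ss = C₀·R ≈ 77.000 × 1.1652 ≈ 89.720 μg/mL.
Steady-state trough Cmin,ss = Cmax,ss·f ≈ 89.720 × 0.1418 ≈ 12.722 μg/mL.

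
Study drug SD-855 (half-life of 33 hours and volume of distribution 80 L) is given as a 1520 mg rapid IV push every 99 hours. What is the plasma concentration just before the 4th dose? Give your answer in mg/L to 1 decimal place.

f = (1/2)^(τ/t½) = (1/2)^(99/33) ≈ 0.1250.
C₀ = D/Vd = 1520/80 ≈ 19.000 mg/L.
Before the 4th dose, 3 doses have been given. Superposition: Cmin = C₀·(f + f² + … + f^3).
≈ 19.000 × (0.1250 + 0.0156 + 0.0020) ≈ 19.000 × 0.1426 ≈ 2.709 mg/L.

2.7 mg/L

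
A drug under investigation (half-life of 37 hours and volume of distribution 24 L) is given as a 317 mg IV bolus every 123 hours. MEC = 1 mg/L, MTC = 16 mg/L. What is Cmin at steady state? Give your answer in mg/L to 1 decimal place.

1.5 mg/L

Over one 123-h interval, 123/37 ≈ 3.3243 half-lives elapse, leaving f ≈ 0.0998 of each dose.
Accumulation ratio R = 1/(1 − f) ≈ 1/0.9002 ≈ 1.1109.
Single-dose peak C₀ = D/Vd = 317/24 ≈ 13.208 mg/L.
Cmax,ss = C₀/(1 − f) ≈ 13.208/0.9002 ≈ 14.672 mg/L.
Steady-state trough Cmin,ss = Cmax,ss·f ≈ 14.672 × 0.0998 ≈ 1.464 mg/L.
Trough 1.5 mg/L vs MEC 1 mg/L: adequate.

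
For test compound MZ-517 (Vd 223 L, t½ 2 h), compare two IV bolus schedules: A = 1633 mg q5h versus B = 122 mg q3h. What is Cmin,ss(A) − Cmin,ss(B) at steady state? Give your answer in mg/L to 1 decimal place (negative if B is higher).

1.3 mg/L

Regimen A: f = (1/2)^(5/2) ≈ 0.1768; Cmin,ss = (1633/223)·f/(1−f) ≈ 1.573 mg/L.
Regimen B: f = (1/2)^(3/2) ≈ 0.3536; Cmin,ss = (122/223)·f/(1−f) ≈ 0.299 mg/L.
Difference ≈ 1.573 − 0.299 ≈ 1.274 mg/L.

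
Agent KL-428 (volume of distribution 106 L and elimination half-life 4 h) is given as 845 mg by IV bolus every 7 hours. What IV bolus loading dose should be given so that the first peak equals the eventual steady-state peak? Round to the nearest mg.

1203 mg

f = (1/2)^(7/4) ≈ 0.297302; accumulation ratio R = 1/(1−f) ≈ 1.42309.
Loading dose to hit Cmax,ss on first dose: D_load = D_maint·R ≈ 845 × 1.42309 ≈ 1202.51 mg.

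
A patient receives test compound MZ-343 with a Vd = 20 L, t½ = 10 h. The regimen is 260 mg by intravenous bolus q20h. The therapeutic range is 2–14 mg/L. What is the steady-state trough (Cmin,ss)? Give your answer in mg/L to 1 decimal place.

4.3 mg/L

τ = 20 h = 2 half-lives, so f = (1/2)^2 = 0.25.
Accumulation ratio R = 1/(1 − f) = 1/0.75 = 4/3.
Single-dose peak C₀ = D/Vd = 260/20 = 13 mg/L.
Steady-state peak Cmax,ss = C₀·R = 13 × 4/3 ≈ 17.333 mg/L.
Steady-state trough Cmin,ss = Cmax,ss·f ≈ 17.333 × 0.25 ≈ 4.333 mg/L.
Trough 4.3 mg/L vs MEC 2 mg/L: adequate.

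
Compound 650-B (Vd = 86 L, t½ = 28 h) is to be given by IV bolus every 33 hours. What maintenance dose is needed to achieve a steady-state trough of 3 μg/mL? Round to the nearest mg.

τ/t½ = 33/28 ≈ 1.1786, so f = (1/2)^(33/28) ≈ 0.441789.
Cmin,ss = (D/Vd)·f/(1−f), so D = Cmin,ss·Vd·(1−f)/f.
D = 3 × 86 × (1−f)/f ≈ 3 × 86 × 1.26352 ≈ 325.99 mg.

326 mg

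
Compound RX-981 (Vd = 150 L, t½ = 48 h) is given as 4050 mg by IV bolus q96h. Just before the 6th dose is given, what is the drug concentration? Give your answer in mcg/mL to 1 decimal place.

f = (1/2)^(τ/t½) = (1/2)^(96/48) ≈ 0.2500.
C₀ = D/Vd = 4050/150 ≈ 27.000 mcg/mL.
Before the 6th dose, 5 doses have been given. Superposition: Cmin = C₀·(f + f² + … + f^5).
≈ 27.000 × (0.2500 + 0.0625 + 0.0156 + 0.0039 + 0.0010) ≈ 27.000 × 0.3330 ≈ 8.991 mcg/mL.

9.0 mcg/mL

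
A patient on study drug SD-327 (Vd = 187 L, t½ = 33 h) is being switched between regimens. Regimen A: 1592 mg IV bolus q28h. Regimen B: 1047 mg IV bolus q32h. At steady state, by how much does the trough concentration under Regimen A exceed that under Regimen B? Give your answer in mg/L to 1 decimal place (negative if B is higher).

4.8 mg/L

Regimen A: f = (1/2)^(28/33) ≈ 0.5554; Cmin,ss = (1592/187)·f/(1−f) ≈ 10.635 mg/L.
Regimen B: f = (1/2)^(32/33) ≈ 0.5106; Cmin,ss = (1047/187)·f/(1−f) ≈ 5.841 mg/L.
Difference ≈ 10.635 − 5.841 ≈ 4.794 mg/L.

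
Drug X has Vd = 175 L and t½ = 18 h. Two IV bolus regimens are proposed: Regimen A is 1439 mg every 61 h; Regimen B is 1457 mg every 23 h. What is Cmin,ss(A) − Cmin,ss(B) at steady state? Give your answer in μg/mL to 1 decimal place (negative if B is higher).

Regimen A: f = (1/2)^(61/18) ≈ 0.0955; Cmin,ss = (1439/175)·f/(1−f) ≈ 0.868 μg/mL.
Regimen B: f = (1/2)^(23/18) ≈ 0.4124; Cmin,ss = (1457/175)·f/(1−f) ≈ 5.843 μg/mL.
Difference ≈ 0.868 − 5.843 ≈ -4.975 μg/mL.

-5.0 μg/mL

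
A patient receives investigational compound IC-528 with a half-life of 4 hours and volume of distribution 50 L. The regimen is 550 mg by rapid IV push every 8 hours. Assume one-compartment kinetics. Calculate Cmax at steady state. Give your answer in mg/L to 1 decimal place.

14.7 mg/L

τ = 8 h = 2 half-lives, so f = (1/2)^2 = 0.25.
Accumulation ratio R = 1/(1 − f) = 1/0.75 = 4/3.
Single-dose peak C₀ = D/Vd = 550/50 = 11 mg/L.
Steady-state peak Cmax,ss = C₀·R = 11 × 4/3 ≈ 14.667 mg/L.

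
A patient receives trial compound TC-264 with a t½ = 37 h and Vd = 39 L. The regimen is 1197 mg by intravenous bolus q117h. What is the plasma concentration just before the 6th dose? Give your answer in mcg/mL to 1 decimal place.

3.9 mcg/mL

f = (1/2)^(τ/t½) = (1/2)^(117/37) ≈ 0.1117.
C₀ = D/Vd = 1197/39 ≈ 30.692 mcg/mL.
Before the 6th dose, 5 doses have been given. Superposition: Cmin = C₀·(f + f² + … + f^5).
≈ 30.692 × (0.1117 + 0.0125 + 0.0014 + 0.0002 + 0.0000) ≈ 30.692 × 0.1258 ≈ 3.861 mcg/mL.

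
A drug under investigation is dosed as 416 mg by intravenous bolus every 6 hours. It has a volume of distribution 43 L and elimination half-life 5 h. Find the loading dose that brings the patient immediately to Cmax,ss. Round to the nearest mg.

737 mg

f = (1/2)^(6/5) ≈ 0.435275; accumulation ratio R = 1/(1−f) ≈ 1.77077.
Loading dose to hit Cmax,ss on first dose: D_load = D_maint·R ≈ 416 × 1.77077 ≈ 736.64 mg.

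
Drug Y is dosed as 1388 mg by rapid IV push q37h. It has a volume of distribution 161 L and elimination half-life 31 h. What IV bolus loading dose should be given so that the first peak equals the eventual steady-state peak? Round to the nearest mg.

2466 mg

f = (1/2)^(37/31) ≈ 0.437226; accumulation ratio R = 1/(1−f) ≈ 1.77691.
Loading dose to hit Cmax,ss on first dose: D_load = D_maint·R ≈ 1388 × 1.77691 ≈ 2466.35 mg.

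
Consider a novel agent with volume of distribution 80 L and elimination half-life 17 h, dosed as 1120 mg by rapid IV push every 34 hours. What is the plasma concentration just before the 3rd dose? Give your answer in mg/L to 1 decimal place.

4.4 mg/L

f = (1/2)^(τ/t½) = (1/2)^(34/17) ≈ 0.2500.
C₀ = D/Vd = 1120/80 ≈ 14.000 mg/L.
Before the 3rd dose, 2 doses have been given. Superposition: Cmin = C₀·(f + f²).
≈ 14.000 × (0.2500 + 0.0625) ≈ 14.000 × 0.3125 ≈ 4.375 mg/L.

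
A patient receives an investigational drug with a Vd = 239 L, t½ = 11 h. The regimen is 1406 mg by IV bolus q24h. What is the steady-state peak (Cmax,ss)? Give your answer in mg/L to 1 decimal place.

k = ln2/t½ = ln2/11 ≈ 0.063013 h⁻¹; fraction remaining f = e^(−kτ) = e^(−0.063013×24) ≈ 0.2204.
At steady state, accumulation factor R = 1/(1 − e^(−kτ)) ≈ 1.2827.
Each bolus raises the concentration by D/Vd = 1406/239 ≈ 5.883 mg/L.
Steady-state peak Cmax,ss = C₀·R ≈ 5.883 × 1.2827 ≈ 7.546 mg/L.

7.5 mg/L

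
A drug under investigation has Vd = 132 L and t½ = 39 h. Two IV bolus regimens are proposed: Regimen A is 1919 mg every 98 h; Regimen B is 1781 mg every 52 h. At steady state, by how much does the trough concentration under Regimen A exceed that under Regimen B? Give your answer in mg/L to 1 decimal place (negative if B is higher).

-5.8 mg/L

Regimen A: f = (1/2)^(98/39) ≈ 0.1752; Cmin,ss = (1919/132)·f/(1−f) ≈ 3.088 mg/L.
Regimen B: f = (1/2)^(52/39) ≈ 0.3969; Cmin,ss = (1781/132)·f/(1−f) ≈ 8.879 mg/L.
Difference ≈ 3.088 − 8.879 ≈ -5.791 mg/L.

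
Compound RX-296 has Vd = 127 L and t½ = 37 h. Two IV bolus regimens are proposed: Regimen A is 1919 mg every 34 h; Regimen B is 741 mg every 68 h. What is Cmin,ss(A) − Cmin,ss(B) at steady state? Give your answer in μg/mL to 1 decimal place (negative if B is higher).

Regimen A: f = (1/2)^(34/37) ≈ 0.5289; Cmin,ss = (1919/127)·f/(1−f) ≈ 16.964 μg/mL.
Regimen B: f = (1/2)^(68/37) ≈ 0.2797; Cmin,ss = (741/127)·f/(1−f) ≈ 2.266 μg/mL.
Difference ≈ 16.964 − 2.266 ≈ 14.698 μg/mL.

14.7 μg/mL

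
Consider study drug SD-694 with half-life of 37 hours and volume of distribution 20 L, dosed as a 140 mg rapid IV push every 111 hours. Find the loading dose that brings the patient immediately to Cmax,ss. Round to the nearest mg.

f = (1/2)^(111/37) ≈ 0.125000; accumulation ratio R = 1/(1−f) ≈ 1.14286.
Loading dose to hit Cmax,ss on first dose: D_load = D_maint·R ≈ 140 × 1.14286 ≈ 160.00 mg.

160 mg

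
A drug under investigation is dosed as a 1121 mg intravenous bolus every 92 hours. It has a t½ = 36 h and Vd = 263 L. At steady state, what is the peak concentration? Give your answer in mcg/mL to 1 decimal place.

Over one 92-h interval, 92/36 ≈ 2.5556 half-lives elapse, leaving f ≈ 0.1701 of each dose.
Accumulation ratio R = 1/(1 − f) ≈ 1/0.8299 ≈ 1.2050.
Each bolus raises the concentration by D/Vd = 1121/263 ≈ 4.262 mcg/mL.
Steady-state peak Cmax,ss = C₀·R ≈ 4.262 × 1.2050 ≈ 5.136 mcg/mL.

5.1 mcg/mL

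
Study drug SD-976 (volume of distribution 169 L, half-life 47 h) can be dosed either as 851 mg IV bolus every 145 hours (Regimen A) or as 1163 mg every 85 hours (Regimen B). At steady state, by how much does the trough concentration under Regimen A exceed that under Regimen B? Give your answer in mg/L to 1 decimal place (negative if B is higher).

Regimen A: f = (1/2)^(145/47) ≈ 0.1178; Cmin,ss = (851/169)·f/(1−f) ≈ 0.672 mg/L.
Regimen B: f = (1/2)^(85/47) ≈ 0.2855; Cmin,ss = (1163/169)·f/(1−f) ≈ 2.750 mg/L.
Difference ≈ 0.672 − 2.750 ≈ -2.078 mg/L.

-2.1 mg/L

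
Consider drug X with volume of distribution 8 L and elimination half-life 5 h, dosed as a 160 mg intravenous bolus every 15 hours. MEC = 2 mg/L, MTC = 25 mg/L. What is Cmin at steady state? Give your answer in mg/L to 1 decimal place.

2.9 mg/L

The dosing interval is 3 half-lives, so f = 2^(−3) = 0.125.
Accumulation ratio R = 1/(1 − f) = 1/0.875 = 8/7.
Single-dose peak C₀ = D/Vd = 160/8 = 20 mg/L.
Steady-state peak Cmax,ss = C₀·R = 20 × 8/7 ≈ 22.857 mg/L.
Steady-state trough Cmin,ss = Cmax,ss·f ≈ 22.857 × 0.125 ≈ 2.857 mg/L.
Trough 2.9 mg/L vs MEC 2 mg/L: adequate.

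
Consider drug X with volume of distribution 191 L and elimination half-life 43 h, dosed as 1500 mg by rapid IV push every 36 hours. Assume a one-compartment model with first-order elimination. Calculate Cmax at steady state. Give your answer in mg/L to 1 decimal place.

17.8 mg/L

k = ln2/t½ = ln2/43 ≈ 0.016120 h⁻¹; fraction remaining f = e^(−kτ) = e^(−0.016120×36) ≈ 0.5597.
Accumulation ratio R = 1/(1 − f) ≈ 1/0.4403 ≈ 2.2712.
Each bolus raises the concentration by D/Vd = 1500/191 ≈ 7.853 mg/L.
Cmax,ss = C₀/(1 − f) ≈ 7.853/0.4403 ≈ 17.836 mg/L.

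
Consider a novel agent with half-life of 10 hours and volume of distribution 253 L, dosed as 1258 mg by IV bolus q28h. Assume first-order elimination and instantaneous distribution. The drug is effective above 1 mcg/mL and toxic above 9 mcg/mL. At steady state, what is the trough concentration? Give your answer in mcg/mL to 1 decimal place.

0.8 mcg/mL

τ/t½ = 28/10 ≈ 2.8, so fraction remaining f = (1/2)^(28/10) ≈ 0.1436.
Single-dose peak C₀ = D/Vd = 1258/253 ≈ 4.972 mcg/mL.
Steady-state trough Cmin,ss = C₀·f/(1−f) ≈ 4.972 × 0.1436/0.8564 ≈ 0.834 mcg/mL.
Trough 0.8 mcg/mL vs MEC 1 mcg/mL: subtherapeutic.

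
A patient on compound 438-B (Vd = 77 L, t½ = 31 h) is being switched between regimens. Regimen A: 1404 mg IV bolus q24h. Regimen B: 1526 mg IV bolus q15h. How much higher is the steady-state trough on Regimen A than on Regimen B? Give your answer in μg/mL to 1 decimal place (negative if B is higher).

Regimen A: f = (1/2)^(24/31) ≈ 0.5847; Cmin,ss = (1404/77)·f/(1−f) ≈ 25.671 μg/mL.
Regimen B: f = (1/2)^(15/31) ≈ 0.7151; Cmin,ss = (1526/77)·f/(1−f) ≈ 49.744 μg/mL.
Difference ≈ 25.671 − 49.744 ≈ -24.073 μg/mL.

-24.1 μg/mL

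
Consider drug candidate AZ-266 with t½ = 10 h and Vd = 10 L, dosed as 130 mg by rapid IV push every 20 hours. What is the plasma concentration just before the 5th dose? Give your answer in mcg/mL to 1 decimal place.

4.3 mcg/mL

f = (1/2)^(τ/t½) = (1/2)^(20/10) ≈ 0.2500.
C₀ = D/Vd = 130/10 ≈ 13.000 mcg/mL.
Before the 5th dose, 4 doses have been given. Superposition: Cmin = C₀·(f + f² + … + f^4).
≈ 13.000 × (0.2500 + 0.0625 + 0.0156 + 0.0039) ≈ 13.000 × 0.3320 ≈ 4.316 mcg/mL.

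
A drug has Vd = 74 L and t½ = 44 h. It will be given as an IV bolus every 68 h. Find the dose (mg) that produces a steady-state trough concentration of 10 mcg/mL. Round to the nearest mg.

τ/t½ = 68/44 ≈ 1.5455, so f = (1/2)^(68/44) ≈ 0.342588.
Cmin,ss = (D/Vd)·f/(1−f), so D = Cmin,ss·Vd·(1−f)/f.
D = 10 × 74 × (1−f)/f ≈ 10 × 74 × 1.91896 ≈ 1420.03 mg.

1420 mg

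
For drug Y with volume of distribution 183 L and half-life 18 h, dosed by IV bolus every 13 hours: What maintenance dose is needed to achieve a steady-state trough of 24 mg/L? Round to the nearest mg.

2854 mg

τ/t½ = 13/18 ≈ 0.72222, so f = (1/2)^(13/18) ≈ 0.606163.
Cmin,ss = (D/Vd)·f/(1−f), so D = Cmin,ss·Vd·(1−f)/f.
D = 24 × 183 × (1−f)/f ≈ 24 × 183 × 0.64972 ≈ 2853.57 mg.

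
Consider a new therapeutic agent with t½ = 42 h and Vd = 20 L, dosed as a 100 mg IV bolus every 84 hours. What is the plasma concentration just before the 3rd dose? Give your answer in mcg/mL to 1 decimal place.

1.6 mcg/mL

f = (1/2)^(τ/t½) = (1/2)^(84/42) ≈ 0.2500.
C₀ = D/Vd = 100/20 ≈ 5.000 mcg/mL.
Before the 3rd dose, 2 doses have been given. Superposition: Cmin = C₀·(f + f²).
≈ 5.000 × (0.2500 + 0.0625) ≈ 5.000 × 0.3125 ≈ 1.562 mcg/mL.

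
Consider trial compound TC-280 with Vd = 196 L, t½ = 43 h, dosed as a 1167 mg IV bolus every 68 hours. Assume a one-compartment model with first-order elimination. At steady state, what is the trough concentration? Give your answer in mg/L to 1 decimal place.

τ/t½ = 68/43 ≈ 1.5814, so fraction remaining f = (1/2)^(68/43) ≈ 0.3342.
Accumulation ratio R = 1/(1 − f) ≈ 1/0.6658 ≈ 1.5020.
Each bolus raises the concentration by D/Vd = 1167/196 ≈ 5.954 mg/L.
Steady-state peak Cmax,ss = C₀·R ≈ 5.954 × 1.5020 ≈ 8.943 mg/L.
Steady-state trough Cmin,ss = Cmax,ss·f ≈ 8.943 × 0.3342 ≈ 2.989 mg/L.

3.0 mg/L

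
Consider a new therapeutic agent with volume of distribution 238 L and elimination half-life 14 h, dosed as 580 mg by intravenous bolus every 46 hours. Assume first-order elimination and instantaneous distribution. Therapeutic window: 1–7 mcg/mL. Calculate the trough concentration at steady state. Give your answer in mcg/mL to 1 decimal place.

0.3 mcg/mL

Over one 46-h interval, 46/14 ≈ 3.2857 half-lives elapse, leaving f ≈ 0.1025 of each dose.
Each bolus raises the concentration by D/Vd = 580/238 ≈ 2.437 mcg/mL.
Steady-state trough Cmin,ss = C₀·f/(1−f) ≈ 2.437 × 0.1025/0.8975 ≈ 0.278 mcg/mL.
Trough 0.3 mcg/mL vs MEC 1 mcg/mL: subtherapeutic.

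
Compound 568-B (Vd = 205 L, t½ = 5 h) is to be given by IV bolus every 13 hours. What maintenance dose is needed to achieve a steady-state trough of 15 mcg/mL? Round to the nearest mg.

15568 mg

τ/t½ = 13/5 ≈ 2.6, so f = (1/2)^(13/5) ≈ 0.164938.
Cmin,ss = (D/Vd)·f/(1−f), so D = Cmin,ss·Vd·(1−f)/f.
D = 15 × 205 × (1−f)/f ≈ 15 × 205 × 5.06288 ≈ 15568.36 mg.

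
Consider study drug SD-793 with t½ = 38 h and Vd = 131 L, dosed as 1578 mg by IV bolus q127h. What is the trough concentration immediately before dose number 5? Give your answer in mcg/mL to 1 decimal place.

1.3 mcg/mL

f = (1/2)^(τ/t½) = (1/2)^(127/38) ≈ 0.0986.
C₀ = D/Vd = 1578/131 ≈ 12.046 mcg/mL.
Before the 5th dose, 4 doses have been given. Superposition: Cmin = C₀·(f + f² + … + f^4).
≈ 12.046 × (0.0986 + 0.0097 + 0.0010 + 0.0001) ≈ 12.046 × 0.1094 ≈ 1.318 mcg/mL.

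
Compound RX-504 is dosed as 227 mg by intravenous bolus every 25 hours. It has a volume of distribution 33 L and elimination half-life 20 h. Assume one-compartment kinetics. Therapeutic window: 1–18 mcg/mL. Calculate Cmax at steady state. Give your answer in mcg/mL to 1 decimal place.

Over one 25-h interval, 25/20 ≈ 1.25 half-lives elapse, leaving f ≈ 0.4204 of each dose.
Accumulation ratio R = 1/(1 − f) ≈ 1/0.5796 ≈ 1.7253.
Each bolus raises the concentration by D/Vd = 227/33 ≈ 6.879 mcg/mL.
Cmax,ss = C₀/(1 − f) ≈ 6.879/0.5796 ≈ 11.869 mcg/mL.
Peak 11.9 mcg/mL vs MTC 18 mcg/mL: below toxic threshold.

11.9 mcg/mL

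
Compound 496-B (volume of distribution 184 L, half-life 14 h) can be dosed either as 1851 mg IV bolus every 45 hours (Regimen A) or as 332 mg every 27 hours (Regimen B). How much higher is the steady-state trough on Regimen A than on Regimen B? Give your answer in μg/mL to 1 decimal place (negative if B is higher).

0.6 μg/mL

Regimen A: f = (1/2)^(45/14) ≈ 0.1077; Cmin,ss = (1851/184)·f/(1−f) ≈ 1.214 μg/mL.
Regimen B: f = (1/2)^(27/14) ≈ 0.2627; Cmin,ss = (332/184)·f/(1−f) ≈ 0.643 μg/mL.
Difference ≈ 1.214 − 0.643 ≈ 0.571 μg/mL.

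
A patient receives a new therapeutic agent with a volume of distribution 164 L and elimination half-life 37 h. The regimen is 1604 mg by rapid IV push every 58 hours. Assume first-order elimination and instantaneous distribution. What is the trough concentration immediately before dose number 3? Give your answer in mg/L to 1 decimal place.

f = (1/2)^(τ/t½) = (1/2)^(58/37) ≈ 0.3374.
C₀ = D/Vd = 1604/164 ≈ 9.780 mg/L.
Before the 3rd dose, 2 doses have been given. Superposition: Cmin = C₀·(f + f²).
≈ 9.780 × (0.3374 + 0.1138) ≈ 9.780 × 0.4512 ≈ 4.413 mg/L.

4.4 mg/L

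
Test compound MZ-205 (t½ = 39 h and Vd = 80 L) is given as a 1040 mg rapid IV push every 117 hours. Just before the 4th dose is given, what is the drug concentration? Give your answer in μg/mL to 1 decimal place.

f = (1/2)^(τ/t½) = (1/2)^(117/39) ≈ 0.1250.
C₀ = D/Vd = 1040/80 ≈ 13.000 μg/mL.
Before the 4th dose, 3 doses have been given. Superposition: Cmin = C₀·(f + f² + … + f^3).
≈ 13.000 × (0.1250 + 0.0156 + 0.0020) ≈ 13.000 × 0.1426 ≈ 1.854 μg/mL.

1.9 μg/mL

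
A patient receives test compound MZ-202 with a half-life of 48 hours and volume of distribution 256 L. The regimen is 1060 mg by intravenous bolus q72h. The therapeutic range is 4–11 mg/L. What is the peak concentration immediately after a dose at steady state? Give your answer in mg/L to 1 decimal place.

6.4 mg/L

τ/t½ = 72/48 ≈ 1.5, so fraction remaining f = (1/2)^(72/48) ≈ 0.3536.
At steady state, accumulation factor R = 1/(1 − e^(−kτ)) ≈ 1.5470.
Each bolus raises the concentration by D/Vd = 1060/256 ≈ 4.141 mg/L.
Steady-state peak Cmax,ss = C₀·R ≈ 4.141 × 1.5470 ≈ 6.406 mg/L.
Peak 6.4 mg/L vs MTC 11 mg/L: below toxic threshold.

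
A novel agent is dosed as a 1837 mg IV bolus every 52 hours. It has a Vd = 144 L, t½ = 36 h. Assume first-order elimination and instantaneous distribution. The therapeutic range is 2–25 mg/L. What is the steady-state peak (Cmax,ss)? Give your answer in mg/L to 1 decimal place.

Over one 52-h interval, 52/36 ≈ 1.4444 half-lives elapse, leaving f ≈ 0.3674 of each dose.
At steady state, accumulation factor R = 1/(1 − e^(−kτ)) ≈ 1.5808.
Single-dose peak C₀ = D/Vd = 1837/144 ≈ 12.757 mg/L.
Cmax,ss = C₀/(1 − f) ≈ 12.757/0.6326 ≈ 20.166 mg/L.
Peak 20.2 mg/L vs MTC 25 mg/L: below toxic threshold.

20.2 mg/L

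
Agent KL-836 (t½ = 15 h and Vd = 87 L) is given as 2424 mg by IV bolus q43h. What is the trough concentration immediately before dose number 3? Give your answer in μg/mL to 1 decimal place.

4.3 μg/mL

f = (1/2)^(τ/t½) = (1/2)^(43/15) ≈ 0.1371.
C₀ = D/Vd = 2424/87 ≈ 27.862 μg/mL.
Before the 3rd dose, 2 doses have been given. Superposition: Cmin = C₀·(f + f²).
≈ 27.862 × (0.1371 + 0.0188) ≈ 27.862 × 0.1559 ≈ 4.344 μg/mL.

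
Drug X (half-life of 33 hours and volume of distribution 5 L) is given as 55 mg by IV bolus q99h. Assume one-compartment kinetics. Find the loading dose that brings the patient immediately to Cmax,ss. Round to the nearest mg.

f = (1/2)^(99/33) ≈ 0.125000; accumulation ratio R = 1/(1−f) ≈ 1.14286.
Loading dose to hit Cmax,ss on first dose: D_load = D_maint·R ≈ 55 × 1.14286 ≈ 62.86 mg.

63 mg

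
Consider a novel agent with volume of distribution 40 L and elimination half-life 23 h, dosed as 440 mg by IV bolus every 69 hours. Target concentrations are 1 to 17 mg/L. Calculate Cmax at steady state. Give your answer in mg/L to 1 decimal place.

12.6 mg/L

τ = 69 h = 3 half-lives, so f = (1/2)^3 = 0.125.
At steady state, R = 1/(1 − 0.125) = 8/7.
Single-dose peak C₀ = D/Vd = 440/40 = 11 mg/L.
Steady-state peak Cmax,ss = C₀·R = 11 × 8/7 ≈ 12.571 mg/L.
Peak 12.6 mg/L vs MTC 17 mg/L: below toxic threshold.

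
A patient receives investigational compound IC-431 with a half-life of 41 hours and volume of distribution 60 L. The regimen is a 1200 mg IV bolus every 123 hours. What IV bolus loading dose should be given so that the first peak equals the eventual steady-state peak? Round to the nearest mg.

f = (1/2)^(123/41) ≈ 0.125000; accumulation ratio R = 1/(1−f) ≈ 1.14286.
Loading dose to hit Cmax,ss on first dose: D_load = D_maint·R ≈ 1200 × 1.14286 ≈ 1371.43 mg.

1371 mg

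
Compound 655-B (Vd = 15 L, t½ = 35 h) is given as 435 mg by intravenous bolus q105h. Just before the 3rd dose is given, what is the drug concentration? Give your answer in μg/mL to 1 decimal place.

4.1 μg/mL

f = (1/2)^(τ/t½) = (1/2)^(105/35) ≈ 0.1250.
C₀ = D/Vd = 435/15 ≈ 29.000 μg/mL.
Before the 3rd dose, 2 doses have been given. Superposition: Cmin = C₀·(f + f²).
≈ 29.000 × (0.1250 + 0.0156) ≈ 29.000 × 0.1406 ≈ 4.077 μg/mL.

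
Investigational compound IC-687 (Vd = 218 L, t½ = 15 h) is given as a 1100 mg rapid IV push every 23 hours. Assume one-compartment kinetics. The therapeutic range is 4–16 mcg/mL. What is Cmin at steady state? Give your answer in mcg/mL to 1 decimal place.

τ/t½ = 23/15 ≈ 1.5333, so fraction remaining f = (1/2)^(23/15) ≈ 0.3455.
Accumulation ratio R = 1/(1 − f) ≈ 1/0.6545 ≈ 1.5279.
Single-dose peak C₀ = D/Vd = 1100/218 ≈ 5.046 mcg/mL.
Cmax,ss = C₀/(1 − f) ≈ 5.046/0.6545 ≈ 7.710 mcg/mL.
One interval later, Cmin,ss = Cmax,ss·e^(−kτ) ≈ 7.710 × 0.3455 ≈ 2.664 mcg/mL.
Trough 2.7 mcg/mL vs MEC 4 mcg/mL: subtherapeutic.

2.7 mcg/mL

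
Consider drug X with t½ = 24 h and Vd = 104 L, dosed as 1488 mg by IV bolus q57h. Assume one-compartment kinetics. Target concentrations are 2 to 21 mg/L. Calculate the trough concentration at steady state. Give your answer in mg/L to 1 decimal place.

τ/t½ = 57/24 ≈ 2.375, so fraction remaining f = (1/2)^(57/24) ≈ 0.1928.
Single-dose peak C₀ = D/Vd = 1488/104 ≈ 14.308 mg/L.
Steady-state trough Cmin,ss = C₀·f/(1−f) ≈ 14.308 × 0.1928/0.8072 ≈ 3.417 mg/L.
Trough 3.4 mg/L vs MEC 2 mg/L: adequate.

3.4 mg/L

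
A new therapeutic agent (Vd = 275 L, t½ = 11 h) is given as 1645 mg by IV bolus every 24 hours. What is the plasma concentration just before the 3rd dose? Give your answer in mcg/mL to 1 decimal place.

f = (1/2)^(τ/t½) = (1/2)^(24/11) ≈ 0.2204.
C₀ = D/Vd = 1645/275 ≈ 5.982 mcg/mL.
Before the 3rd dose, 2 doses have been given. Superposition: Cmin = C₀·(f + f²).
≈ 5.982 × (0.2204 + 0.0486) ≈ 5.982 × 0.2690 ≈ 1.609 mcg/mL.

1.6 mcg/mL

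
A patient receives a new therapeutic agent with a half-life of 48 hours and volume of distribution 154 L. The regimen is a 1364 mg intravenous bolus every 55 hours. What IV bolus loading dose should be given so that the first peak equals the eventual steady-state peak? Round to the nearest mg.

f = (1/2)^(55/48) ≈ 0.451929; accumulation ratio R = 1/(1−f) ≈ 1.82458.
Loading dose to hit Cmax,ss on first dose: D_load = D_maint·R ≈ 1364 × 1.82458 ≈ 2488.73 mg.

2489 mg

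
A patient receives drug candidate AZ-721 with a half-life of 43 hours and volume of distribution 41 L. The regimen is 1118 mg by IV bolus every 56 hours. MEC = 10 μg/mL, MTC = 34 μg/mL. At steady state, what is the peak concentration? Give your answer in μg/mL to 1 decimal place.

45.9 μg/mL

τ/t½ = 56/43 ≈ 1.3023, so fraction remaining f = (1/2)^(56/43) ≈ 0.4055.
At steady state, accumulation factor R = 1/(1 − e^(−kτ)) ≈ 1.6821.
Each bolus raises the concentration by D/Vd = 1118/41 ≈ 27.268 μg/mL.
Steady-state peak Cmax,ss = C₀·R ≈ 27.268 × 1.6821 ≈ 45.868 μg/mL.
Peak 45.9 μg/mL vs MTC 34 μg/mL: exceeds toxic threshold.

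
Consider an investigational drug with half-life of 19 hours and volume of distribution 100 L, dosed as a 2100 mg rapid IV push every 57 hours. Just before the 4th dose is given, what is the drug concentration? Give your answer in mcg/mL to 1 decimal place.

3.0 mcg/mL

f = (1/2)^(τ/t½) = (1/2)^(57/19) ≈ 0.1250.
C₀ = D/Vd = 2100/100 ≈ 21.000 mcg/mL.
Before the 4th dose, 3 doses have been given. Superposition: Cmin = C₀·(f + f² + … + f^3).
≈ 21.000 × (0.1250 + 0.0156 + 0.0020) ≈ 21.000 × 0.1426 ≈ 2.995 mcg/mL.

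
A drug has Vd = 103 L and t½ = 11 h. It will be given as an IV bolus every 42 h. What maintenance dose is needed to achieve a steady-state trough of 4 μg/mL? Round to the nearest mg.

τ/t½ = 42/11 ≈ 3.8182, so f = (1/2)^(42/11) ≈ 0.070895.
Cmin,ss = (D/Vd)·f/(1−f), so D = Cmin,ss·Vd·(1−f)/f.
D = 4 × 103 × (1−f)/f ≈ 4 × 103 × 13.10537 ≈ 5399.41 mg.

5399 mg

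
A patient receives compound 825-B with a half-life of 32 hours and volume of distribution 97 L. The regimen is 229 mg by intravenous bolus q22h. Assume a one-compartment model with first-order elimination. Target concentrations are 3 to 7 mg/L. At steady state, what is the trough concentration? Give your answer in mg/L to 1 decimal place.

3.9 mg/L

τ/t½ = 22/32 ≈ 0.6875, so fraction remaining f = (1/2)^(22/32) ≈ 0.6209.
Single-dose peak C₀ = D/Vd = 229/97 ≈ 2.361 mg/L.
Steady-state trough Cmin,ss = C₀·f/(1−f) ≈ 2.361 × 0.6209/0.3791 ≈ 3.867 mg/L.
Trough 3.9 mg/L vs MEC 3 mg/L: adequate.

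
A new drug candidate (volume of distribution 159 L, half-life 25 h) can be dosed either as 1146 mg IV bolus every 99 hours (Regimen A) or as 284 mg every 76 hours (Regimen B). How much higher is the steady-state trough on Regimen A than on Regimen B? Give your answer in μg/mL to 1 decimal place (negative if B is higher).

0.2 μg/mL

Regimen A: f = (1/2)^(99/25) ≈ 0.0643; Cmin,ss = (1146/159)·f/(1−f) ≈ 0.495 μg/mL.
Regimen B: f = (1/2)^(76/25) ≈ 0.1216; Cmin,ss = (284/159)·f/(1−f) ≈ 0.247 μg/mL.
Difference ≈ 0.495 − 0.247 ≈ 0.248 μg/mL.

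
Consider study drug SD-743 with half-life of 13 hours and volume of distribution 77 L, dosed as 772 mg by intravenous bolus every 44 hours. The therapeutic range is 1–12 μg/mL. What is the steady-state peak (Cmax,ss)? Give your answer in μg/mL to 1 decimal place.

11.1 μg/mL

Over one 44-h interval, 44/13 ≈ 3.3846 half-lives elapse, leaving f ≈ 0.0957 of each dose.
Accumulation ratio R = 1/(1 − f) ≈ 1/0.9043 ≈ 1.1058.
Single-dose peak C₀ = D/Vd = 772/77 ≈ 10.026 μg/mL.
Cmax,ss = C₀/(1 − f) ≈ 10.026/0.9043 ≈ 11.087 μg/mL.
Peak 11.1 μg/mL vs MTC 12 μg/mL: below toxic threshold.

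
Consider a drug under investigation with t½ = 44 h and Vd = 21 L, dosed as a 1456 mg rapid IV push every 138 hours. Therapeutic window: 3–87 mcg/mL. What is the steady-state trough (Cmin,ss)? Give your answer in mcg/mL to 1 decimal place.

8.9 mcg/mL

Over one 138-h interval, 138/44 ≈ 3.1364 half-lives elapse, leaving f ≈ 0.1137 of each dose.
Accumulation ratio R = 1/(1 − f) ≈ 1/0.8863 ≈ 1.1283.
Each bolus raises the concentration by D/Vd = 1456/21 ≈ 69.333 mcg/mL.
Steady-state peak Cmax,ss = C₀·R ≈ 69.333 × 1.1283 ≈ 78.228 mcg/mL.
Steady-state trough Cmin,ss = Cmax,ss·f ≈ 78.228 × 0.1137 ≈ 8.895 mcg/mL.
Trough 8.9 mcg/mL vs MEC 3 mcg/mL: adequate.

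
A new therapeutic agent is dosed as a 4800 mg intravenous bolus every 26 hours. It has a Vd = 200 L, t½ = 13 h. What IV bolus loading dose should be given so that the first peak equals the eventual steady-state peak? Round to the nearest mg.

f = (1/2)^(26/13) ≈ 0.250000; accumulation ratio R = 1/(1−f) ≈ 1.33333.
Loading dose to hit Cmax,ss on first dose: D_load = D_maint·R ≈ 4800 × 1.33333 ≈ 6399.98 mg.

6400 mg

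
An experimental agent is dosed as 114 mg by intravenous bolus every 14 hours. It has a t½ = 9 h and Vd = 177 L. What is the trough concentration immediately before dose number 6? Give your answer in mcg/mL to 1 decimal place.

f = (1/2)^(τ/t½) = (1/2)^(14/9) ≈ 0.3402.
C₀ = D/Vd = 114/177 ≈ 0.644 mcg/mL.
Before the 6th dose, 5 doses have been given. Superposition: Cmin = C₀·(f + f² + … + f^5).
≈ 0.644 × (0.3402 + 0.1157 + 0.0394 + 0.0134 + 0.0046) ≈ 0.644 × 0.5133 ≈ 0.331 mcg/mL.

0.3 mcg/mL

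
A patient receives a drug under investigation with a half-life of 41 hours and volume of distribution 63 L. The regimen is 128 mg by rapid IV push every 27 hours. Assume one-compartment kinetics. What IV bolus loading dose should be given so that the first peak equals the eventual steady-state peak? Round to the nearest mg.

349 mg

f = (1/2)^(27/41) ≈ 0.633521; accumulation ratio R = 1/(1−f) ≈ 2.72867.
Loading dose to hit Cmax,ss on first dose: D_load = D_maint·R ≈ 128 × 2.72867 ≈ 349.27 mg.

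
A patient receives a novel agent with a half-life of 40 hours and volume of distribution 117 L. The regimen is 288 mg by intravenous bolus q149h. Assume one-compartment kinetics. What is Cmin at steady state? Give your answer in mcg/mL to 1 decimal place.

k = ln2/t½ = ln2/40 ≈ 0.017329 h⁻¹; fraction remaining f = e^(−kτ) = e^(−0.017329×149) ≈ 0.0756.
Accumulation ratio R = 1/(1 − f) ≈ 1/0.9244 ≈ 1.0818.
Single-dose peak C₀ = D/Vd = 288/117 ≈ 2.462 mcg/mL.
Steady-state peak Cmax,ss = C₀·R ≈ 2.462 × 1.0818 ≈ 2.663 mcg/mL.
Steady-state trough Cmin,ss = Cmax,ss·f ≈ 2.663 × 0.0756 ≈ 0.201 mcg/mL.

0.2 mcg/mL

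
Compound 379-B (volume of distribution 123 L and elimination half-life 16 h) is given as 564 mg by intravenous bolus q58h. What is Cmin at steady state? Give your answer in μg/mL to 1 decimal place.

τ/t½ = 58/16 ≈ 3.625, so fraction remaining f = (1/2)^(58/16) ≈ 0.0811.
Each bolus raises the concentration by D/Vd = 564/123 ≈ 4.585 μg/mL.
Steady-state trough Cmin,ss = C₀·f/(1−f) ≈ 4.585 × 0.0811/0.9189 ≈ 0.405 μg/mL.

0.4 μg/mL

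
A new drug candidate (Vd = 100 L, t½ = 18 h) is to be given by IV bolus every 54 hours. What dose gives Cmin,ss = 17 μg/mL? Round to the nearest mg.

11900 mg

τ/t½ = 54/18 ≈ 3, so f = (1/2)^(54/18) ≈ 0.125000.
Cmin,ss = (D/Vd)·f/(1−f), so D = Cmin,ss·Vd·(1−f)/f.
D = 17 × 100 × (1−f)/f ≈ 17 × 100 × 7.00000 ≈ 11900.00 mg.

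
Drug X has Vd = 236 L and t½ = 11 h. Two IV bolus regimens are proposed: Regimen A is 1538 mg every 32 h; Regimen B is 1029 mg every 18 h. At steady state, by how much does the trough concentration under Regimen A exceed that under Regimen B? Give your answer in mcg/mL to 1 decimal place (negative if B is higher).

Regimen A: f = (1/2)^(32/11) ≈ 0.1331; Cmin,ss = (1538/236)·f/(1−f) ≈ 1.001 mcg/mL.
Regimen B: f = (1/2)^(18/11) ≈ 0.3217; Cmin,ss = (1029/236)·f/(1−f) ≈ 2.068 mcg/mL.
Difference ≈ 1.001 − 2.068 ≈ -1.067 mcg/mL.

-1.1 mcg/mL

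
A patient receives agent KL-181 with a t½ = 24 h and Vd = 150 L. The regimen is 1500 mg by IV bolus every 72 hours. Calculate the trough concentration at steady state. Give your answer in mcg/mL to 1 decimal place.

τ = 72 h = 3 half-lives, so f = (1/2)^3 = 0.125.
At steady state, R = 1/(1 − 0.125) = 8/7.
Single-dose peak C₀ = D/Vd = 1500/150 = 10 mcg/mL.
Steady-state peak Cmax,ss = C₀·R = 10 × 8/7 ≈ 11.429 mcg/mL.
Steady-state trough Cmin,ss = Cmax,ss·f ≈ 11.429 × 0.125 ≈ 1.429 mcg/mL.

1.4 mcg/mL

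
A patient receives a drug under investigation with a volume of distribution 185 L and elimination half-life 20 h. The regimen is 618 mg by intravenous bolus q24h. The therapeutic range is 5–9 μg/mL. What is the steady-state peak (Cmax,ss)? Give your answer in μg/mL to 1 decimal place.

Over one 24-h interval, 24/20 ≈ 1.2 half-lives elapse, leaving f ≈ 0.4353 of each dose.
Accumulation ratio R = 1/(1 − f) ≈ 1/0.5647 ≈ 1.7709.
Each bolus raises the concentration by D/Vd = 618/185 ≈ 3.341 μg/mL.
Steady-state peak Cmax,ss = C₀·R ≈ 3.341 × 1.7709 ≈ 5.917 μg/mL.
Peak 5.9 μg/mL vs MTC 9 μg/mL: below toxic threshold.

5.9 μg/mL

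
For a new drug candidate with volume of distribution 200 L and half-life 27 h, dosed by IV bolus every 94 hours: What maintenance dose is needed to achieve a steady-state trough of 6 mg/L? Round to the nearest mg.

τ/t½ = 94/27 ≈ 3.4815, so f = (1/2)^(94/27) ≈ 0.089530.
Cmin,ss = (D/Vd)·f/(1−f), so D = Cmin,ss·Vd·(1−f)/f.
D = 6 × 200 × (1−f)/f ≈ 6 × 200 × 10.16944 ≈ 12203.33 mg.

12203 mg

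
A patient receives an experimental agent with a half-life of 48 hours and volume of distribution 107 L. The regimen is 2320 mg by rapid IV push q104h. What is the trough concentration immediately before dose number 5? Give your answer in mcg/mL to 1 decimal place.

6.2 mcg/mL

f = (1/2)^(τ/t½) = (1/2)^(104/48) ≈ 0.2227.
C₀ = D/Vd = 2320/107 ≈ 21.682 mcg/mL.
Before the 5th dose, 4 doses have been given. Superposition: Cmin = C₀·(f + f² + … + f^4).
≈ 21.682 × (0.2227 + 0.0496 + 0.0110 + 0.0025) ≈ 21.682 × 0.2858 ≈ 6.197 mcg/mL.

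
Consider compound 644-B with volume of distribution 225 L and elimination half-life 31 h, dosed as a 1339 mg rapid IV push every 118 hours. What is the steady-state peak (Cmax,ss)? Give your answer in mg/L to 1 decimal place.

6.4 mg/L

τ/t½ = 118/31 ≈ 3.8065, so fraction remaining f = (1/2)^(118/31) ≈ 0.0715.
Accumulation ratio R = 1/(1 − f) ≈ 1/0.9285 ≈ 1.0770.
Single-dose peak C₀ = D/Vd = 1339/225 ≈ 5.951 mg/L.
Steady-state peak Cmax,ss = C₀·R ≈ 5.951 × 1.0770 ≈ 6.409 mg/L.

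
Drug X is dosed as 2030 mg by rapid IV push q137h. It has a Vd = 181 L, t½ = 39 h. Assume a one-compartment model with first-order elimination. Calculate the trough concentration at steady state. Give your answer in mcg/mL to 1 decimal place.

τ/t½ = 137/39 ≈ 3.5128, so fraction remaining f = (1/2)^(137/39) ≈ 0.0876.
At steady state, accumulation factor R = 1/(1 − e^(−kτ)) ≈ 1.0960.
Single-dose peak C₀ = D/Vd = 2030/181 ≈ 11.215 mcg/mL.
Cmax,ss = C₀/(1 − f) ≈ 11.215/0.9124 ≈ 12.292 mcg/mL.
One interval later, Cmin,ss = Cmax,ss·e^(−kτ) ≈ 12.292 × 0.0876 ≈ 1.077 mcg/mL.

1.1 mcg/mL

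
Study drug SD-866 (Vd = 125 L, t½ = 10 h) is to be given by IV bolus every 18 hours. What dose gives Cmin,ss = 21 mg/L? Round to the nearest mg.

τ/t½ = 18/10 ≈ 1.8, so f = (1/2)^(18/10) ≈ 0.287175.
Cmin,ss = (D/Vd)·f/(1−f), so D = Cmin,ss·Vd·(1−f)/f.
D = 21 × 125 × (1−f)/f ≈ 21 × 125 × 2.48220 ≈ 6515.78 mg.

6516 mg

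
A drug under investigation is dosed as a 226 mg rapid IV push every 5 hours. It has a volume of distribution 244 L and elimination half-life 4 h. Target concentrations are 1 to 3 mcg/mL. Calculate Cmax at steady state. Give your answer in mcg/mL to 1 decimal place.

1.6 mcg/mL

τ/t½ = 5/4 ≈ 1.25, so fraction remaining f = (1/2)^(5/4) ≈ 0.4204.
Accumulation ratio R = 1/(1 − f) ≈ 1/0.5796 ≈ 1.7253.
Each bolus raises the concentration by D/Vd = 226/244 ≈ 0.926 mcg/mL.
Steady-state peak Cmax,ss = C₀·R ≈ 0.926 × 1.7253 ≈ 1.598 mcg/mL.
Peak 1.6 mcg/mL vs MTC 3 mcg/mL: below toxic threshold.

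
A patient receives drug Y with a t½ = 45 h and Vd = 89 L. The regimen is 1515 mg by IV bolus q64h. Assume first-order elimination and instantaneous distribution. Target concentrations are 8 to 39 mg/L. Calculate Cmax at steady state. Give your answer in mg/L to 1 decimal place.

k = ln2/t½ = ln2/45 ≈ 0.015403 h⁻¹; fraction remaining f = e^(−kτ) = e^(−0.015403×64) ≈ 0.3731.
Accumulation ratio R = 1/(1 − f) ≈ 1/0.6269 ≈ 1.5952.
Single-dose peak C₀ = D/Vd = 1515/89 ≈ 17.022 mg/L.
Steady-state peak Cmax,ss = C₀·R ≈ 17.022 × 1.5952 ≈ 27.153 mg/L.
Peak 27.2 mg/L vs MTC 39 mg/L: below toxic threshold.

27.2 mg/L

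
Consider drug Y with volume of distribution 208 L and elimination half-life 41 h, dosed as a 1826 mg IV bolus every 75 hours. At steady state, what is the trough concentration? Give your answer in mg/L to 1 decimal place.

3.4 mg/L

Over one 75-h interval, 75/41 ≈ 1.8293 half-lives elapse, leaving f ≈ 0.2814 of each dose.
Single-dose peak C₀ = D/Vd = 1826/208 ≈ 8.779 mg/L.
Steady-state trough Cmin,ss = C₀·f/(1−f) ≈ 8.779 × 0.2814/0.7186 ≈ 3.438 mg/L.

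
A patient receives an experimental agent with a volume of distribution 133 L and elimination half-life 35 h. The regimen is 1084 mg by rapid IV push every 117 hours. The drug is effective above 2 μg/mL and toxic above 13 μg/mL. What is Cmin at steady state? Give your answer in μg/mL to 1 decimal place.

Over one 117-h interval, 117/35 ≈ 3.3429 half-lives elapse, leaving f ≈ 0.0986 of each dose.
At steady state, accumulation factor R = 1/(1 − e^(−kτ)) ≈ 1.1094.
Single-dose peak C₀ = D/Vd = 1084/133 ≈ 8.150 μg/mL.
Steady-state peak Cmax,ss = C₀·R ≈ 8.150 × 1.1094 ≈ 9.042 μg/mL.
One interval later, Cmin,ss = Cmax,ss·e^(−kτ) ≈ 9.042 × 0.0986 ≈ 0.892 μg/mL.
Trough 0.9 μg/mL vs MEC 2 μg/mL: subtherapeutic.

0.9 μg/mL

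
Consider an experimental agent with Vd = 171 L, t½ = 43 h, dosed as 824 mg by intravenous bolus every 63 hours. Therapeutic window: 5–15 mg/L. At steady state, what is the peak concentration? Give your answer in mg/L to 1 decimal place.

7.6 mg/L

k = ln2/t½ = ln2/43 ≈ 0.016120 h⁻¹; fraction remaining f = e^(−kτ) = e^(−0.016120×63) ≈ 0.3622.
At steady state, accumulation factor R = 1/(1 − e^(−kτ)) ≈ 1.5679.
Each bolus raises the concentration by D/Vd = 824/171 ≈ 4.819 mg/L.
Cmax,ss = C₀/(1 − f) ≈ 4.819/0.6378 ≈ 7.556 mg/L.
Peak 7.6 mg/L vs MTC 15 mg/L: below toxic threshold.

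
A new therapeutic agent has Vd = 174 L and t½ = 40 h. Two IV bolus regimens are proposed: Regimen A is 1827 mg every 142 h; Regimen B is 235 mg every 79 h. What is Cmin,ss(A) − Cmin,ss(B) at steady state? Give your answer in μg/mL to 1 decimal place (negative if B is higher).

0.5 μg/mL

Regimen A: f = (1/2)^(142/40) ≈ 0.0854; Cmin,ss = (1827/174)·f/(1−f) ≈ 0.980 μg/mL.
Regimen B: f = (1/2)^(79/40) ≈ 0.2544; Cmin,ss = (235/174)·f/(1−f) ≈ 0.461 μg/mL.
Difference ≈ 0.980 − 0.461 ≈ 0.519 μg/mL.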